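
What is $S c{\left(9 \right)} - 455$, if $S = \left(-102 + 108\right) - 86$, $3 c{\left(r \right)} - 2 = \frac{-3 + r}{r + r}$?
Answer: $- \frac{4655}{9} \approx -517.22$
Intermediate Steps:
$c{\left(r \right)} = \frac{2}{3} + \frac{-3 + r}{6 r}$ ($c{\left(r \right)} = \frac{2}{3} + \frac{\left(-3 + r\right) \frac{1}{r + r}}{3} = \frac{2}{3} + \frac{\left(-3 + r\right) \frac{1}{2 r}}{3} = \frac{2}{3} + \frac{\frac{1}{2} \frac{1}{r} \left(-3 + r\right)}{3} = \frac{2}{3} + \frac{-3 + r}{6 r}$)
$S = -80$ ($S = 6 - 86 = -80$)
$S c{\left(9 \right)} - 455 = - 80 \frac{-3 + 5 \cdot 9}{6 \cdot 9} - 455 = - 80 \cdot \frac{1}{6} \cdot \frac{1}{9} \left(-3 + 45\right) - 455 = - 80 \cdot \frac{1}{6} \cdot \frac{1}{9} \cdot 42 - 455 = \left(-80\right) \frac{7}{9} - 455 = - \frac{560}{9} - 455 = - \frac{4655}{9}$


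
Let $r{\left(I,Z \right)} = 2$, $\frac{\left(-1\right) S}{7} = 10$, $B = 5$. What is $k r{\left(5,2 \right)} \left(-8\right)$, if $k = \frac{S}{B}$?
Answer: $224$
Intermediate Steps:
$S = -70$ ($S = \left(-7\right) 10 = -70$)
$k = -14$ ($k = - \frac{70}{5} = \left(-70\right) \frac{1}{5} = -14$)
$k r{\left(5,2 \right)} \left(-8\right) = \left(-14\right) 2 \left(-8\right) = \left(-28\right) \left(-8\right) = 224$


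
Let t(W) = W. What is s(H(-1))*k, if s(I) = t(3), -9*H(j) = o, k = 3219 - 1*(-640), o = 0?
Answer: 11577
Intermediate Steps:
k = 3859 (k = 3219 + 640 = 3859)
H(j) = 0 (H(j) = -⅑*0 = 0)
s(I) = 3
s(H(-1))*k = 3*3859 = 11577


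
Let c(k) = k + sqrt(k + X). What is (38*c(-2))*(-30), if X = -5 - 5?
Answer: 2280 - 2280*I*sqrt(3) ≈ 2280.0 - 3949.1*I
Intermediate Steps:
X = -10
c(k) = k + sqrt(-10 + k) (c(k) = k + sqrt(k - 10) = k + sqrt(-10 + k))
(38*c(-2))*(-30) = (38*(-2 + sqrt(-10 - 2)))*(-30) = (38*(-2 + sqrt(-12)))*(-30) = (38*(-2 + 2*I*sqrt(3)))*(-30) = (-76 + 76*I*sqrt(3))*(-30) = 2280 - 2280*I*sqrt(3)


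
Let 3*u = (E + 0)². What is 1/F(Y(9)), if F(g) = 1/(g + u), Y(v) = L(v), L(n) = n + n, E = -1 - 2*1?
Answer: 21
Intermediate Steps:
E = -3 (E = -1 - 2 = -3)
u = 3 (u = (-3 + 0)²/3 = (⅓)*(-3)² = (⅓)*9 = 3)
L(n) = 2*n
Y(v) = 2*v
F(g) = 1/(3 + g) (F(g) = 1/(g + 3) = 1/(3 + g))
1/F(Y(9)) = 1/(1/(3 + 2*9)) = 1/(1/(3 + 18)) = 1/(1/21) = 21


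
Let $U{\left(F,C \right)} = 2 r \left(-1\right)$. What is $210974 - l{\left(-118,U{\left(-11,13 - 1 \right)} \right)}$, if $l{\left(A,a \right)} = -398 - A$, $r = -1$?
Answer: $211254$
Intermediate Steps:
$U{\left(F,C \right)} = 2$ ($U{\left(F,C \right)} = 2 \left(-1\right) \left(-1\right) = \left(-2\right) \left(-1\right) = 2$)
$210974 - l{\left(-118,U{\left(-11,13 - 1 \right)} \right)} = 210974 - \left(-398 - -118\right) = 210974 - \left(-398 + 118\right) = 210974 - -280 = 210974 + 280 = 211254$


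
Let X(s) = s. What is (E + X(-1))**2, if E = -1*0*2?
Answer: 1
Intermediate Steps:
E = 0 (E = 0*2 = 0)
(E + X(-1))**2 = (0 - 1)**2 = (-1)**2 = 1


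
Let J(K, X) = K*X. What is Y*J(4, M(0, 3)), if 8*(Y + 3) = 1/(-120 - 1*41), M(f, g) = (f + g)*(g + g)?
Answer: -34785/161 ≈ -216.06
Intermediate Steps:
M(f, g) = 2*g*(f + g) (M(f, g) = (f + g)*(2*g) = 2*g*(f + g))
Y = -3865/1288 (Y = -3 + 1/(8*(-120 - 1*41)) = -3 + 1/(8*(-120 - 41)) = -3 + (⅛)/(-161) = -3 + (⅛)*(-1/161) = -3 - 1/1288 = -3865/1288 ≈ -3.0008)
Y*J(4, M(0, 3)) = -3865*2*3*(0 + 3)/322 = -3865*2*3*3/322 = -3865*18/322 = -3865/1288*72 = -34785/161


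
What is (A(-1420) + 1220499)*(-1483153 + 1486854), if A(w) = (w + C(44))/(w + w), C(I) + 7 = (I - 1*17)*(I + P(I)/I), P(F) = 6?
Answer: 282226352761597/62480 ≈ 4.5171e+9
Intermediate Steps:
C(I) = -7 + (-17 + I)*(I + 6/I) (C(I) = -7 + (I - 1*17)*(I + 6/I) = -7 + (I - 17)*(I + 6/I) = -7 + (-17 + I)*(I + 6/I))
A(w) = (26063/22 + w)/(2*w) (A(w) = (w + (-1 + 44² - 102/44 - 17*44))/(w + w) = (w + (-1 + 1936 - 102*1/44 - 748))/((2*w)) = (w + (-1 + 1936 - 51/22 - 748))*(1/(2*w)) = (w + 26063/22)*(1/(2*w)) = (26063/22 + w)*(1/(2*w)) = (26063/22 + w)/(2*w))
(A(-1420) + 1220499)*(-1483153 + 1486854) = ((1/44)*(26063 + 22*(-1420))/(-1420) + 1220499)*(-1483153 + 1486854) = ((1/44)*(-1/1420)*(26063 - 31240) + 1220499)*3701 = ((1/44)*(-1/1420)*(-5177) + 1220499)*3701 = (5177/62480 + 1220499)*3701 = (76256782697/62480)*3701 = 282226352761597/62480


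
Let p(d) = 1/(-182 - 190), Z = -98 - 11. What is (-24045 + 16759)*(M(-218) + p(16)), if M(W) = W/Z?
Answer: -2706749/186 ≈ -14552.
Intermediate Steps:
Z = -109
p(d) = -1/372 (p(d) = 1/(-372) = -1/372)
M(W) = -W/109 (M(W) = W/(-109) = W*(-1/109) = -W/109)
(-24045 + 16759)*(M(-218) + p(16)) = (-24045 + 16759)*(-1/109*(-218) - 1/372) = -7286*(2 - 1/372) = -7286*743/372 = -2706749/186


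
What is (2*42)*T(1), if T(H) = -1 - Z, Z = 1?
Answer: -168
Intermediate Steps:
T(H) = -2 (T(H) = -1 - 1*1 = -1 - 1 = -2)
(2*42)*T(1) = (2*42)*(-2) = 84*(-2) = -168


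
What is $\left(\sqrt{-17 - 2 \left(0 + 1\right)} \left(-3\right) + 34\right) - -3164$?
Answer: $3198 - 3 i \sqrt{19} \approx 3198.0 - 13.077 i$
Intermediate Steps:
$\left(\sqrt{-17 - 2 \left(0 + 1\right)} \left(-3\right) + 34\right) - -3164 = \left(\sqrt{-17 - 2} \left(-3\right) + 34\right) + 3164 = \left(\sqrt{-19} \left(-3\right) + 34\right) + 3164 = \left(i \sqrt{19} \left(-3\right) + 34\right) + 3164 = \left(- 3 i \sqrt{19} + 34\right) + 3164 = \left(34 - 3 i \sqrt{19}\right) + 3164 = 3198 - 3 i \sqrt{19}$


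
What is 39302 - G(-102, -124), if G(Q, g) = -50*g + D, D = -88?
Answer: 33190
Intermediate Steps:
G(Q, g) = -88 - 50*g (G(Q, g) = -50*g - 88 = -88 - 50*g)
39302 - G(-102, -124) = 39302 - (-88 - 50*(-124)) = 39302 - (-88 + 6200) = 39302 - 1*6112 = 39302 - 6112 = 33190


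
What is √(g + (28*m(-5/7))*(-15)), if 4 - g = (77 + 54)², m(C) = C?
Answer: 3*I*√1873 ≈ 129.83*I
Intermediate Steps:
g = -17157 (g = 4 - (77 + 54)² = 4 - 1*131² = 4 - 1*17161 = 4 - 17161 = -17157)
√(g + (28*m(-5/7))*(-15)) = √(-17157 + (28*(-5/7))*(-15)) = √(-17157 - 20*(-15)) = √(-17157 + 300) = √(-16857) = 3*I*√1873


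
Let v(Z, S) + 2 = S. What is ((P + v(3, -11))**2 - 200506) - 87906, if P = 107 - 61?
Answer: -287323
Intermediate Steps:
v(Z, S) = -2 + S
P = 46
((P + v(3, -11))**2 - 200506) - 87906 = ((46 + (-2 - 11))**2 - 200506) - 87906 = ((46 - 13)**2 - 200506) - 87906 = (33**2 - 200506) - 87906 = (1089 - 200506) - 87906 = -199417 - 87906 = -287323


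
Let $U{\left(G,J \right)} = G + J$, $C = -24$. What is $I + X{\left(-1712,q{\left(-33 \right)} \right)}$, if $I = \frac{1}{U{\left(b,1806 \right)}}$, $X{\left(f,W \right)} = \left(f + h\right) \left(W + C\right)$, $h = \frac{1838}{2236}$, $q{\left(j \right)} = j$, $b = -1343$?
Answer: $\frac{50488544045}{517634} \approx 97537.0$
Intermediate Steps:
$h = \frac{919}{1118}$ ($h = 1838 \cdot \frac{1}{2236} = \frac{919}{1118} \approx 0.822$)
$X{\left(f,W \right)} = \left(-24 + W\right) \left(\frac{919}{1118} + f\right)$ ($X{\left(f,W \right)} = \left(f + \frac{919}{1118}\right) \left(W - 24\right) = \left(\frac{919}{1118} + f\right) \left(-24 + W\right) = \left(-24 + W\right) \left(\frac{919}{1118} + f\right)$)
$I = \frac{1}{463}$ ($I = \frac{1}{-1343 + 1806} = \frac{1}{463} \approx 0.0021598$)
$I + X{\left(-1712,q{\left(-33 \right)} \right)} = \frac{1}{463} - - \frac{109046529}{1118} = \frac{1}{463} + \left(- \frac{11028}{559} + 41088 - \frac{30327}{1118} + 56496\right) = \frac{1}{463} + \frac{109046529}{1118} = \frac{50488544045}{517634}$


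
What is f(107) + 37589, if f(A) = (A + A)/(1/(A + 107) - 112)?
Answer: 900849767/23967 ≈ 37587.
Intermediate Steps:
f(A) = 2*A/(-112 + 1/(107 + A)) (f(A) = (2*A)/(1/(107 + A) - 112) = (2*A)/(-112 + 1/(107 + A)) = 2*A/(-112 + 1/(107 + A)))
f(107) + 37589 = -2*107*(107 + 107)/(11983 + 112*107) + 37589 = -2*107*214/(11983 + 11984) + 37589 = -2*107*214/23967 + 37589 = -2*107*1/23967*214 + 37589 = -45796/23967 + 37589 = 900849767/23967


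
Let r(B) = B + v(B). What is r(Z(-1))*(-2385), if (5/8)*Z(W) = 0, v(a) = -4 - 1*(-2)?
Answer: 4770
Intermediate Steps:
v(a) = -2 (v(a) = -4 + 2 = -2)
Z(W) = 0 (Z(W) = (8/5)*0 = 0)
r(B) = -2 + B (r(B) = B - 2 = -2 + B)
r(Z(-1))*(-2385) = (-2 + 0)*(-2385) = -2*(-2385) = 4770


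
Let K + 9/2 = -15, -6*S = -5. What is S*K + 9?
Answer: -29/4 ≈ -7.2500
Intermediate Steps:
S = ⅚ (S = -⅙*(-5) = ⅚ ≈ 0.83333)
K = -39/2 (K = -9/2 - 15 = -39/2 ≈ -19.500)
S*K + 9 = (⅚)*(-39/2) + 9 = -65/4 + 9 = -29/4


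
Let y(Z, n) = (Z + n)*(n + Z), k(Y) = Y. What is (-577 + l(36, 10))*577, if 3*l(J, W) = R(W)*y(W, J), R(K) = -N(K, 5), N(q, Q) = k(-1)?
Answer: 222145/3 ≈ 74048.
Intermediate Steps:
y(Z, n) = (Z + n)² (y(Z, n) = (Z + n)*(Z + n) = (Z + n)²)
N(q, Q) = -1
R(K) = 1 (R(K) = -1*(-1) = 1)
l(J, W) = (J + W)²/3 (l(J, W) = (1*(W + J)²)/3 = (1*(J + W)²)/3 = (J + W)²/3)
(-577 + l(36, 10))*577 = (-577 + (36 + 10)²/3)*577 = (-577 + (⅓)*46²)*577 = (-577 + (⅓)*2116)*577 = (-577 + 2116/3)*577 = (385/3)*577 = 222145/3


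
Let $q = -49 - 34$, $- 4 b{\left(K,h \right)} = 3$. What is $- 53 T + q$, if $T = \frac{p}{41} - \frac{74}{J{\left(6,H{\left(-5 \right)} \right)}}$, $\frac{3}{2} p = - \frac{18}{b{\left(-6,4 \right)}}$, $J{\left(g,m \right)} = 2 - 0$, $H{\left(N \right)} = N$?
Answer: $\frac{76150}{41} \approx 1857.3$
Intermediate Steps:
$b{\left(K,h \right)} = - \frac{3}{4}$ ($b{\left(K,h \right)} = \left(- \frac{1}{4}\right) 3 = - \frac{3}{4}$)
$q = -83$ ($q = -49 - 34 = -83$)
$J{\left(g,m \right)} = 2$ ($J{\left(g,m \right)} = 2 + 0 = 2$)
$p = 16$ ($p = \frac{2 \left(- \frac{18}{- \frac{3}{4}}\right)}{3} = \frac{2 \left(\left(-18\right) \left(- \frac{4}{3}\right)\right)}{3} = \frac{2}{3} \cdot 24 = 16$)
$T = - \frac{1501}{41}$ ($T = \frac{16}{41} - \frac{74}{2} = 16 \cdot \frac{1}{41} - 37 = \frac{16}{41} - 37 = - \frac{1501}{41} \approx -36.61$)
$- 53 T + q = \left(-53\right) \left(- \frac{1501}{41}\right) - 83 = \frac{79553}{41} - 83 = \frac{76150}{41}$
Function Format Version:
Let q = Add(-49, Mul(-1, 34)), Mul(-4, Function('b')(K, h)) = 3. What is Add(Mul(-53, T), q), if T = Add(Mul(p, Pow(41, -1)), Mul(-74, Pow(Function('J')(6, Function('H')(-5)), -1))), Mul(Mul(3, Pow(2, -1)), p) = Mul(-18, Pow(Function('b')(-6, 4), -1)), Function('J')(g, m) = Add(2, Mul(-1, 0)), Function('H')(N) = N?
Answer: Rational(76150, 41) ≈ 1857.3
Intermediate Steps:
Function('b')(K, h) = Rational(-3, 4) (Function('b')(K, h) = Mul(Rational(-1, 4), 3) = Rational(-3, 4))
q = -83 (q = Add(-49, -34) = -83)
Function('J')(g, m) = 2 (Function('J')(g, m) = Add(2, 0) = 2)
p = 16 (p = Mul(Rational(2, 3), Mul(-18, Pow(Rational(-3, 4), -1))) = Mul(Rational(2, 3), Mul(-18, Rational(-4, 3))) = Mul(Rational(2, 3), 24) = 16)
T = Rational(-1501, 41) (T = Add(Mul(16, Pow(41, -1)), Mul(-74, Pow(2, -1))) = Add(Mul(16, Rational(1, 41)), Mul(-74, Rational(1, 2))) = Add(Rational(16, 41), -37) = Rational(-1501, 41) ≈ -36.610)
Add(Mul(-53, T), q) = Add(Mul(-53, Rational(-1501, 41)), -83) = Add(Rational(79553, 41), -83) = Rational(76150, 41)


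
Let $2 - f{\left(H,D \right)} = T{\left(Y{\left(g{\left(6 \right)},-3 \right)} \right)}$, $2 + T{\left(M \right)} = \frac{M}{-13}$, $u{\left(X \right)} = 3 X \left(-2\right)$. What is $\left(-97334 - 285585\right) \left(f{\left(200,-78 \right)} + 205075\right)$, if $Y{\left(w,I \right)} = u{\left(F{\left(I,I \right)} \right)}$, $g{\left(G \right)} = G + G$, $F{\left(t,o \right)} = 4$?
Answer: $- \frac{1020863202757}{13} \approx -7.8528 \cdot 10^{10}$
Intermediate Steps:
$g{\left(G \right)} = 2 G$
$u{\left(X \right)} = - 6 X$
$Y{\left(w,I \right)} = -24$ ($Y{\left(w,I \right)} = \left(-6\right) 4 = -24$)
$T{\left(M \right)} = -2 - \frac{M}{13}$ ($T{\left(M \right)} = -2 + \frac{M}{-13} = -2 + M \left(- \frac{1}{13}\right) = -2 - \frac{M}{13}$)
$f{\left(H,D \right)} = \frac{28}{13}$ ($f{\left(H,D \right)} = 2 - \left(-2 - - \frac{24}{13}\right) = 2 - \left(-2 + \frac{24}{13}\right) = 2 - - \frac{2}{13} = 2 + \frac{2}{13} = \frac{28}{13}$)
$\left(-97334 - 285585\right) \left(f{\left(200,-78 \right)} + 205075\right) = \left(-97334 - 285585\right) \left(\frac{28}{13} + 205075\right) = \left(-382919\right) \frac{2666003}{13} = - \frac{1020863202757}{13}$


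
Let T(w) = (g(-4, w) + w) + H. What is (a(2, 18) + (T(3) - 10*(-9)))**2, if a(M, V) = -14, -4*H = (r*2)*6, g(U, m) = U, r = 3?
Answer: 4356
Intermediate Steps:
H = -9 (H = -3*2*6/4 = -3*6/2 = -1/4*36 = -9)
T(w) = -13 + w (T(w) = (-4 + w) - 9 = -13 + w)
(a(2, 18) + (T(3) - 10*(-9)))**2 = (-14 + ((-13 + 3) - 10*(-9)))**2 = (-14 + (-10 + 90))**2 = (-14 + 80)**2 = 66**2 = 4356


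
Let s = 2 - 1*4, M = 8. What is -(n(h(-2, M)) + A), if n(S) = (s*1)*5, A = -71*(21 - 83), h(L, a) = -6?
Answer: -4392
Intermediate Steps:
s = -2 (s = 2 - 4 = -2)
A = 4402 (A = -71*(-62) = 4402)
n(S) = -10 (n(S) = -2*1*5 = -2*5 = -10)
-(n(h(-2, M)) + A) = -(-10 + 4402) = -1*4392 = -4392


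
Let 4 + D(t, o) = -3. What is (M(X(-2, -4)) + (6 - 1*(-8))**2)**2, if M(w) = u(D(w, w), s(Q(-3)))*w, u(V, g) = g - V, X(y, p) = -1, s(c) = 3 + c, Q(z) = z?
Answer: 35721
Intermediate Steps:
D(t, o) = -7 (D(t, o) = -4 - 3 = -7)
M(w) = 7*w (M(w) = ((3 - 3) - 1*(-7))*w = (0 + 7)*w = 7*w)
(M(X(-2, -4)) + (6 - 1*(-8))**2)**2 = (7*(-1) + (6 - 1*(-8))**2)**2 = (-7 + (6 + 8)**2)**2 = (-7 + 14**2)**2 = (-7 + 196)**2 = 189**2 = 35721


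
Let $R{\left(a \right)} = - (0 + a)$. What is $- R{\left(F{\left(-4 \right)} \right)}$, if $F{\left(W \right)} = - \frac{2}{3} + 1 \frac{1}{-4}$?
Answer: $- \frac{11}{12} \approx -0.91667$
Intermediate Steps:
$F{\left(W \right)} = - \frac{11}{12}$ ($F{\left(W \right)} = \left(-2\right) \frac{1}{3} + 1 \left(- \frac{1}{4}\right) = - \frac{2}{3} - \frac{1}{4} = - \frac{11}{12}$)
$R{\left(a \right)} = - a$
$- R{\left(F{\left(-4 \right)} \right)} = - \frac{\left(-1\right) \left(-11\right)}{12} = \left(-1\right) \frac{11}{12} = - \frac{11}{12}$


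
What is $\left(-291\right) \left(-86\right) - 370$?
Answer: $24656$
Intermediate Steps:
$\left(-291\right) \left(-86\right) - 370 = 25026 - 370 = 24656$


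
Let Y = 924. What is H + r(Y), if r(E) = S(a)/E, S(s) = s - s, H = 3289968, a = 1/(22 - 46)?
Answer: 3289968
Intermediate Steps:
a = -1/24 (a = 1/(-24) = -1/24 ≈ -0.041667)
S(s) = 0
r(E) = 0 (r(E) = 0/E = 0)
H + r(Y) = 3289968 + 0 = 3289968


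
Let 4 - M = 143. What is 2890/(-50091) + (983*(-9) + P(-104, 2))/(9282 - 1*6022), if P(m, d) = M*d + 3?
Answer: -233175751/81648330 ≈ -2.8559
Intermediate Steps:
M = -139 (M = 4 - 1*143 = 4 - 143 = -139)
P(m, d) = 3 - 139*d (P(m, d) = -139*d + 3 = 3 - 139*d)
2890/(-50091) + (983*(-9) + P(-104, 2))/(9282 - 1*6022) = 2890/(-50091) + (983*(-9) + (3 - 139*2))/(9282 - 1*6022) = 2890*(-1/50091) + (-8847 + (3 - 278))/(9282 - 6022) = -2890/50091 + (-8847 - 275)/3260 = -2890/50091 - 9122*1/3260 = -2890/50091 - 4561/1630 = -233175751/81648330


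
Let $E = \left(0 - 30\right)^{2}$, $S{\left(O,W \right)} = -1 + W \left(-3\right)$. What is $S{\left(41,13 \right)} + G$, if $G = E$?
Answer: $860$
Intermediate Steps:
$S{\left(O,W \right)} = -1 - 3 W$
$E = 900$ ($E = \left(-30\right)^{2} = 900$)
$G = 900$
$S{\left(41,13 \right)} + G = \left(-1 - 39\right) + 900 = -40 + 900 = 860$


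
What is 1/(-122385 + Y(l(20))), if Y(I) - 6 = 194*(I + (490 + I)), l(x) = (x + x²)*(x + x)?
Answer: 1/6491081 ≈ 1.5406e-7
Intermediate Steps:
l(x) = 2*x*(x + x²) (l(x) = (x + x²)*(2*x) = 2*x*(x + x²))
Y(I) = 95066 + 388*I (Y(I) = 6 + 194*(I + (490 + I)) = 6 + 194*(490 + 2*I) = 6 + (95060 + 388*I) = 95066 + 388*I)
1/(-122385 + Y(l(20))) = 1/(-122385 + (95066 + 388*(2*20²*(1 + 20)))) = 1/(-122385 + (95066 + 388*(2*400*21))) = 1/(-122385 + (95066 + 388*16800)) = 1/(-122385 + (95066 + 6518400)) = 1/(-122385 + 6613466) = 1/6491081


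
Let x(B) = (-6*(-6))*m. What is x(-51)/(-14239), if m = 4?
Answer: -144/14239 ≈ -0.010113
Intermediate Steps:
x(B) = 144 (x(B) = -6*(-6)*4 = 36*4 = 144)
x(-51)/(-14239) = 144/(-14239) = 144*(-1/14239) = -144/14239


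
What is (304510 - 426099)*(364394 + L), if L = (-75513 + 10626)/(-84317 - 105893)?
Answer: -8427509605519303/190210 ≈ -4.4306e+10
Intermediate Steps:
L = 64887/190210 (L = -64887/(-190210) = -64887*(-1/190210) = 64887/190210 ≈ 0.34113)
(304510 - 426099)*(364394 + L) = (304510 - 426099)*(364394 + 64887/190210) = -121589*69311447627/190210 = -8427509605519303/190210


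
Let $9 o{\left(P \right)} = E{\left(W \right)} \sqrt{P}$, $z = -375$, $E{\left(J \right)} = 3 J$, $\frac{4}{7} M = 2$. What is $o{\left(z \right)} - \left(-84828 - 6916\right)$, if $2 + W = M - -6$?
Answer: $91744 + \frac{25 i \sqrt{15}}{2} \approx 91744.0 + 48.412 i$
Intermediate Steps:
$M = \frac{7}{2}$ ($M = \frac{7}{4} \cdot 2 = \frac{7}{2} \approx 3.5$)
$W = \frac{15}{2}$ ($W = -2 + \left(\frac{7}{2} - -6\right) = -2 + \left(\frac{7}{2} + 6\right) = -2 + \frac{19}{2} = \frac{15}{2} \approx 7.5$)
$o{\left(P \right)} = \frac{5 \sqrt{P}}{2}$ ($o{\left(P \right)} = \frac{3 \cdot \frac{15}{2} \sqrt{P}}{9} = \frac{\frac{45}{2} \sqrt{P}}{9} = \frac{5 \sqrt{P}}{2}$)
$o{\left(z \right)} - \left(-84828 - 6916\right) = \frac{5 \sqrt{-375}}{2} - \left(-84828 - 6916\right) = \frac{5 \cdot 5 i \sqrt{15}}{2} - \left(-84828 - 6916\right) = \frac{25 i \sqrt{15}}{2} - -91744 = \frac{25 i \sqrt{15}}{2} + 91744 = 91744 + \frac{25 i \sqrt{15}}{2}$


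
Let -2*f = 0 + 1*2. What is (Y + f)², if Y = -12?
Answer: 169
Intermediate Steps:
f = -1 (f = -(0 + 1*2)/2 = -(0 + 2)/2 = -½*2 = -1)
(Y + f)² = (-12 - 1)² = (-13)² = 169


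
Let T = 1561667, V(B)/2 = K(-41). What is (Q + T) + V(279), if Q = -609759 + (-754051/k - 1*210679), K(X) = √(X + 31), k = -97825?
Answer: 72511480976/97825 + 2*I*√10 ≈ 7.4124e+5 + 6.3246*I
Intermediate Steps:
K(X) = √(31 + X)
V(B) = 2*I*√10 (V(B) = 2*√(31 - 41) = 2*√(-10) = 2*(I*√10) = 2*I*√10)
Q = -80258593299/97825 (Q = -609759 + (-754051/(-97825) - 1*210679) = -609759 + (-754051*(-1/97825) - 210679) = -609759 + (754051/97825 - 210679) = -609759 - 20608919124/97825 = -80258593299/97825 ≈ -8.2043e+5)
(Q + T) + V(279) = (-80258593299/97825 + 1561667) + 2*I*√10 = 72511480976/97825 + 2*I*√10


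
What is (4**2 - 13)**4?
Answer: 81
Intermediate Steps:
(4**2 - 13)**4 = (16 - 13)**4 = 3**4 = 81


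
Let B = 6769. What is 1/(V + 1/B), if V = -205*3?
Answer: -6769/4162934 ≈ -0.0016260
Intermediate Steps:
V = -615
1/(V + 1/B) = 1/(-615 + 1/6769) = 1/(-4162934/6769) = -6769/4162934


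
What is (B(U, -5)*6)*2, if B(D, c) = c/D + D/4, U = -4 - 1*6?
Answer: -24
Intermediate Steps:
U = -10 (U = -4 - 6 = -10)
B(D, c) = D/4 + c/D (B(D, c) = c/D + D*(¼) = c/D + D/4 = D/4 + c/D)
(B(U, -5)*6)*2 = (((¼)*(-10) - 5/(-10))*6)*2 = ((-5/2 - 5*(-⅒))*6)*2 = ((-5/2 + ½)*6)*2 = -2*6*2 = -12*2 = -24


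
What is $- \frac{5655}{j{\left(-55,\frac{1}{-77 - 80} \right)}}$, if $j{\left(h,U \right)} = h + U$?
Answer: $\frac{887835}{8636} \approx 102.81$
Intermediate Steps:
$j{\left(h,U \right)} = U + h$
$- \frac{5655}{j{\left(-55,\frac{1}{-77 - 80} \right)}} = - \frac{5655}{\frac{1}{-77 - 80} - 55} = - \frac{5655}{\frac{1}{-157} - 55} = - \frac{5655}{- \frac{1}{157} - 55} = - \frac{5655}{- \frac{8636}{157}} = \left(-5655\right) \left(- \frac{157}{8636}\right) = \frac{887835}{8636}$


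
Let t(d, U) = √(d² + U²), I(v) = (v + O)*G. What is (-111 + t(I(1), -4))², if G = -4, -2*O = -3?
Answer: 12437 - 444*√29 ≈ 10046.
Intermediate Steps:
O = 3/2 (O = -½*(-3) = 3/2 ≈ 1.5000)
I(v) = -6 - 4*v (I(v) = (v + 3/2)*(-4) = (3/2 + v)*(-4) = -6 - 4*v)
t(d, U) = √(U² + d²)
(-111 + t(I(1), -4))² = (-111 + √((-4)² + (-6 - 4*1)²))² = (-111 + √(16 + (-6 - 4)²))² = (-111 + √(16 + (-10)²))² = (-111 + √(16 + 100))² = (-111 + √116)² = (-111 + 2*√29)²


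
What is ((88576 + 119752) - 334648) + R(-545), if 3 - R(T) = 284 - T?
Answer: -127146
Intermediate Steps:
R(T) = -281 + T (R(T) = 3 - (284 - T) = 3 + (-284 + T) = -281 + T)
((88576 + 119752) - 334648) + R(-545) = ((88576 + 119752) - 334648) + (-281 - 545) = (208328 - 334648) - 826 = -126320 - 826 = -127146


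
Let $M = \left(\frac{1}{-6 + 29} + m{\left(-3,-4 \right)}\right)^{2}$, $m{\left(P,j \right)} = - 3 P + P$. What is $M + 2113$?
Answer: $\frac{1137098}{529} \approx 2149.5$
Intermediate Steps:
$m{\left(P,j \right)} = - 2 P$
$M = \frac{19321}{529}$ ($M = \left(\frac{1}{-6 + 29} - -6\right)^{2} = \left(\frac{1}{23} + 6\right)^{2} = \left(\frac{139}{23}\right)^{2} = \frac{19321}{529} \approx 36.524$)
$M + 2113 = \frac{19321}{529} + 2113 = \frac{1137098}{529}$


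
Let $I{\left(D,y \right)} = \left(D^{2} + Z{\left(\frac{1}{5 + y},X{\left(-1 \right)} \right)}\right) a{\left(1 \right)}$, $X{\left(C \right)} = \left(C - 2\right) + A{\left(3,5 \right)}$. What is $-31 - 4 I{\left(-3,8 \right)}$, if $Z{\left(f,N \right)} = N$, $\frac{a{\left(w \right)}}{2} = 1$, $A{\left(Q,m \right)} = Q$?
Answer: $-103$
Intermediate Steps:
$a{\left(w \right)} = 2$ ($a{\left(w \right)} = 2 \cdot 1 = 2$)
$X{\left(C \right)} = 1 + C$ ($X{\left(C \right)} = \left(C - 2\right) + 3 = \left(-2 + C\right) + 3 = 1 + C$)
$I{\left(D,y \right)} = 2 D^{2}$ ($I{\left(D,y \right)} = \left(D^{2} + \left(1 - 1\right)\right) 2 = \left(D^{2} + 0\right) 2 = D^{2} \cdot 2 = 2 D^{2}$)
$-31 - 4 I{\left(-3,8 \right)} = -31 - 4 \cdot 2 \left(-3\right)^{2} = -31 - 4 \cdot 2 \cdot 9 = -31 - 72 = -103$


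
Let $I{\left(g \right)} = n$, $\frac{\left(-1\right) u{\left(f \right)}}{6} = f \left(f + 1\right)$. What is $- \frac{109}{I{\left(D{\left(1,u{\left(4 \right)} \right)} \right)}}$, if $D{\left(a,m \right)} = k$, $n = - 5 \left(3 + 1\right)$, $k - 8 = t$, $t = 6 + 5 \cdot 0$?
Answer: $\frac{109}{20} \approx 5.45$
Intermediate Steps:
$u{\left(f \right)} = - 6 f \left(1 + f\right)$ ($u{\left(f \right)} = - 6 f \left(f + 1\right) = - 6 f \left(1 + f\right)$)
$t = 6$ ($t = 6 + 0 = 6$)
$k = 14$ ($k = 8 + 6 = 14$)
$n = -20$ ($n = \left(-5\right) 4 = -20$)
$D{\left(a,m \right)} = 14$
$I{\left(g \right)} = -20$
$- \frac{109}{I{\left(D{\left(1,u{\left(4 \right)} \right)} \right)}} = - \frac{109}{-20} = \left(-109\right) \left(- \frac{1}{20}\right) = \frac{109}{20}$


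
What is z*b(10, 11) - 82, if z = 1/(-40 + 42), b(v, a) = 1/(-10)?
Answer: -1641/20 ≈ -82.050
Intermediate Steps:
b(v, a) = -1/10
z = 1/2 ≈ 0.50000
z*b(10, 11) - 82 = (1/2)*(-1/10) - 82 = -1/20 - 82 = -1641/20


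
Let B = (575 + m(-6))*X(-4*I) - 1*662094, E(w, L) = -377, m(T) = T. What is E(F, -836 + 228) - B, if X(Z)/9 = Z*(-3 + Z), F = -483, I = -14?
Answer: -14537411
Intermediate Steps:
X(Z) = 9*Z*(-3 + Z) (X(Z) = 9*(Z*(-3 + Z)) = 9*Z*(-3 + Z))
B = 14537034 (B = (575 - 6)*(9*(-4*(-14))*(-3 - 4*(-14))) - 1*662094 = 569*(9*56*(-3 + 56)) - 662094 = 569*(9*56*53) - 662094 = 569*26712 - 662094 = 15199128 - 662094 = 14537034)
E(F, -836 + 228) - B = -377 - 1*14537034 = -377 - 14537034 = -14537411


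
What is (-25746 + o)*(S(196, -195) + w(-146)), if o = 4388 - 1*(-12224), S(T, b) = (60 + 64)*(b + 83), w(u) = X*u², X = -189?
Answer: 36925218008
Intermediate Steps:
w(u) = -189*u²
S(T, b) = 10292 + 124*b (S(T, b) = 124*(83 + b) = 10292 + 124*b)
o = 16612 (o = 4388 + 12224 = 16612)
(-25746 + o)*(S(196, -195) + w(-146)) = (-25746 + 16612)*((10292 + 124*(-195)) - 189*(-146)²) = -9134*((10292 - 24180) - 189*21316) = -9134*(-13888 - 4028724) = -9134*(-4042612) = 36925218008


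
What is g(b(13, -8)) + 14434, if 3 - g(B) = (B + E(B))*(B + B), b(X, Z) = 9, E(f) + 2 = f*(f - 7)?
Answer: 13987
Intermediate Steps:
E(f) = -2 + f*(-7 + f) (E(f) = -2 + f*(f - 7) = -2 + f*(-7 + f))
g(B) = 3 - 2*B*(-2 + B**2 - 6*B) (g(B) = 3 - (B + (-2 + B**2 - 7*B))*(B + B) = 3 - (-2 + B**2 - 6*B)*2*B = 3 - 2*B*(-2 + B**2 - 6*B))
g(b(13, -8)) + 14434 = (3 - 2*9**3 + 4*9 + 12*9**2) + 14434 = (3 - 2*729 + 36 + 12*81) + 14434 = (3 - 1458 + 36 + 972) + 14434 = -447 + 14434 = 13987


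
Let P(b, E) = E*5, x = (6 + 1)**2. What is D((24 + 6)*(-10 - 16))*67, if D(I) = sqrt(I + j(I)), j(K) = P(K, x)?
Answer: 67*I*sqrt(535) ≈ 1549.7*I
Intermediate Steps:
x = 49 (x = 7**2 = 49)
P(b, E) = 5*E
j(K) = 245 (j(K) = 5*49 = 245)
D(I) = sqrt(245 + I) (D(I) = sqrt(I + 245) = sqrt(245 + I))
D((24 + 6)*(-10 - 16))*67 = sqrt(245 + (24 + 6)*(-10 - 16))*67 = sqrt(245 + 30*(-26))*67 = sqrt(245 - 780)*67 = sqrt(-535)*67 = (I*sqrt(535))*67 = 67*I*sqrt(535)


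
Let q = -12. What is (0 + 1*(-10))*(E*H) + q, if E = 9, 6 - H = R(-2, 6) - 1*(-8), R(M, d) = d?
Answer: 708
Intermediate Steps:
H = -8 (H = 6 - (6 - 1*(-8)) = 6 - (6 + 8) = 6 - 1*14 = 6 - 14 = -8)
(0 + 1*(-10))*(E*H) + q = (0 + 1*(-10))*(9*(-8)) - 12 = (0 - 10)*(-72) - 12 = -10*(-72) - 12 = 720 - 12 = 708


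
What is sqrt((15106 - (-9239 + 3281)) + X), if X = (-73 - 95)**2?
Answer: 2*sqrt(12322) ≈ 222.01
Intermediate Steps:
X = 28224 (X = (-168)**2 = 28224)
sqrt((15106 - (-9239 + 3281)) + X) = sqrt((15106 - (-9239 + 3281)) + 28224) = sqrt((15106 - 1*(-5958)) + 28224) = sqrt((15106 + 5958) + 28224) = sqrt(21064 + 28224) = sqrt(49288) = 2*sqrt(12322)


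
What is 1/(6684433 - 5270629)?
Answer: 1/1413804 ≈ 7.0731e-7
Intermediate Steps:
1/(6684433 - 5270629) = 1/1413804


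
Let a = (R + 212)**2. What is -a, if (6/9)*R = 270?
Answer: -380689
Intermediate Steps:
R = 405 (R = (3/2)*270 = 405)
a = 380689 (a = (405 + 212)**2 = 617**2 = 380689)
-a = -1*380689 = -380689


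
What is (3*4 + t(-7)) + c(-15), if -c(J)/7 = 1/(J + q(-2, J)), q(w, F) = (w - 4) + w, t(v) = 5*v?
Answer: -522/23 ≈ -22.696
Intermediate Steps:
q(w, F) = -4 + 2*w (q(w, F) = (-4 + w) + w = -4 + 2*w)
c(J) = -7/(-8 + J) (c(J) = -7/(J + (-4 + 2*(-2))) = -7/(J + (-4 - 4)) = -7/(J - 8) = -7/(-8 + J))
(3*4 + t(-7)) + c(-15) = (3*4 + 5*(-7)) - 7/(-8 - 15) = (12 - 35) - 7/(-23) = -23 - 7*(-1/23) = -23 + 7/23 = -522/23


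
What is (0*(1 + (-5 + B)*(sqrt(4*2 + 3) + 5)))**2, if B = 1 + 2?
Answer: 0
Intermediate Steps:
B = 3
(0*(1 + (-5 + B)*(sqrt(4*2 + 3) + 5)))**2 = (0*(1 + (-5 + 3)*(sqrt(4*2 + 3) + 5)))**2 = (0*(1 - 2*(sqrt(8 + 3) + 5)))**2 = (0*(1 - 2*(sqrt(11) + 5)))**2 = (0*(1 - 2*(5 + sqrt(11))))**2 = (0*(1 + (-10 - 2*sqrt(11))))**2 = (0*(-9 - 2*sqrt(11)))**2 = 0**2 = 0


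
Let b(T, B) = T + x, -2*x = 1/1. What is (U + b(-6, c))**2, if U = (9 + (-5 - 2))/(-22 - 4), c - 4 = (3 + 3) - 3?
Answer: 29241/676 ≈ 43.256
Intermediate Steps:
x = -1/2 (x = -1/2/1 = -1/2*1 = -1/2 ≈ -0.50000)
c = 7 (c = 4 + ((3 + 3) - 3) = 4 + (6 - 3) = 4 + 3 = 7)
b(T, B) = -1/2 + T (b(T, B) = T - 1/2 = -1/2 + T)
U = -1/13 (U = (9 - 7)/(-26) = 2*(-1/26) = -1/13 ≈ -0.076923)
(U + b(-6, c))**2 = (-1/13 + (-1/2 - 6))**2 = (-1/13 - 13/2)**2 = (-171/26)**2 = 29241/676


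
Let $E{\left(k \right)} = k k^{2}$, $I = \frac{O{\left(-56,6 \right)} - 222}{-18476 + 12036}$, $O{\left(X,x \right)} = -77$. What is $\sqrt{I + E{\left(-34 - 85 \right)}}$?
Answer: $\frac{i \sqrt{33029115490}}{140} \approx 1298.1 i$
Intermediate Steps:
$I = \frac{13}{280}$ ($I = \frac{-77 - 222}{-18476 + 12036} = - \frac{299}{-6440} = \left(-299\right) \left(- \frac{1}{6440}\right) = \frac{13}{280} \approx 0.046429$)
$E{\left(k \right)} = k^{3}$
$\sqrt{I + E{\left(-34 - 85 \right)}} = \sqrt{\frac{13}{280} + \left(-34 - 85\right)^{3}} = \sqrt{\frac{13}{280} + \left(-119\right)^{3}} = \sqrt{\frac{13}{280} - 1685159} = \sqrt{- \frac{471844507}{280}} = \frac{i \sqrt{33029115490}}{140}$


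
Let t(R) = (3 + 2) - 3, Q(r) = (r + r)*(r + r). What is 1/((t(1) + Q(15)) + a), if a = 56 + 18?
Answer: 1/976 ≈ 0.0010246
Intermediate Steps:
a = 74
Q(r) = 4*r**2 (Q(r) = (2*r)*(2*r) = 4*r**2)
t(R) = 2 (t(R) = 5 - 3 = 2)
1/((t(1) + Q(15)) + a) = 1/((2 + 4*15**2) + 74) = 1/((2 + 4*225) + 74) = 1/((2 + 900) + 74) = 1/(902 + 74) = 1/976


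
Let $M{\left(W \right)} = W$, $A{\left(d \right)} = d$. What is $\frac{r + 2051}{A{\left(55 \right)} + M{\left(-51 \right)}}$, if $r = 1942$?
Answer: $\frac{3993}{4} \approx 998.25$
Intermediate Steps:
$\frac{r + 2051}{A{\left(55 \right)} + M{\left(-51 \right)}} = \frac{1942 + 2051}{55 - 51} = \frac{3993}{4}$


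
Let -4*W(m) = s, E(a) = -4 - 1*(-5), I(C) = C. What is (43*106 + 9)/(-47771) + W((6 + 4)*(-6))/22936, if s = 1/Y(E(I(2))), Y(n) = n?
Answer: -419042619/4382702624 ≈ -0.095613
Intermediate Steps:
E(a) = 1 (E(a) = -4 + 5 = 1)
s = 1 (s = 1/1 = 1)
W(m) = -¼ (W(m) = -¼*1 = -¼)
(43*106 + 9)/(-47771) + W((6 + 4)*(-6))/22936 = (43*106 + 9)/(-47771) - ¼/22936 = (4558 + 9)*(-1/47771) - ¼*1/22936 = 4567*(-1/47771) - 1/91744 = -4567/47771 - 1/91744 = -419042619/4382702624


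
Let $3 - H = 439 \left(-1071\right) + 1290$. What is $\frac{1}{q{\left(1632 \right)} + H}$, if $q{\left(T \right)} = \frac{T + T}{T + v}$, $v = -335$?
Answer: $\frac{1297}{608143218} \approx 2.1327 \cdot 10^{-6}$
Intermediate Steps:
$q{\left(T \right)} = \frac{2 T}{-335 + T}$ ($q{\left(T \right)} = \frac{T + T}{T - 335} = \frac{2 T}{-335 + T}$)
$H = 468882$ ($H = 3 - \left(439 \left(-1071\right) + 1290\right) = 3 - \left(-470169 + 1290\right) = 3 - -468879 = 3 + 468879 = 468882$)
$\frac{1}{q{\left(1632 \right)} + H} = \frac{1}{2 \cdot 1632 \frac{1}{-335 + 1632} + 468882} = \frac{1}{2 \cdot 1632 \cdot \frac{1}{1297} + 468882} = \frac{1}{\frac{3264}{1297} + 468882} = \frac{1}{\frac{608143218}{1297}} = \frac{1297}{608143218}$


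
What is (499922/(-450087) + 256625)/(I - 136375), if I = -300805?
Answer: -115503076453/196769034660 ≈ -0.58700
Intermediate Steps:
(499922/(-450087) + 256625)/(I - 136375) = (499922/(-450087) + 256625)/(-300805 - 136375) = (499922*(-1/450087) + 256625)/(-437180) = (-499922/450087 + 256625)*(-1/437180) = (115503076453/450087)*(-1/437180) = -115503076453/196769034660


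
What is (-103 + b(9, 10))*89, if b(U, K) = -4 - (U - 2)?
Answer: -10146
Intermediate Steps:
b(U, K) = -2 - U (b(U, K) = -4 - (-2 + U) = -4 + (2 - U) = -2 - U)
(-103 + b(9, 10))*89 = (-103 + (-2 - 1*9))*89 = (-103 + (-2 - 9))*89 = (-103 - 11)*89 = -114*89 = -10146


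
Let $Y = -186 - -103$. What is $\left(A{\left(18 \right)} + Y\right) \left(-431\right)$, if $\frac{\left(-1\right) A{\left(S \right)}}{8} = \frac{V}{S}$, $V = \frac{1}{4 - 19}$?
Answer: $\frac{4827631}{135} \approx 35760.0$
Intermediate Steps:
$V = - \frac{1}{15}$ ($V = \frac{1}{-15} = - \frac{1}{15} \approx -0.066667$)
$Y = -83$ ($Y = -186 + 103 = -83$)
$A{\left(S \right)} = \frac{8}{15 S}$ ($A{\left(S \right)} = - 8 \left(- \frac{1}{15 S}\right) = \frac{8}{15 S}$)
$\left(A{\left(18 \right)} + Y\right) \left(-431\right) = \left(\frac{8}{15 \cdot 18} - 83\right) \left(-431\right) = \left(\frac{8}{15} \cdot \frac{1}{18} - 83\right) \left(-431\right) = \left(\frac{4}{135} - 83\right) \left(-431\right) = \left(- \frac{11201}{135}\right) \left(-431\right) = \frac{4827631}{135}$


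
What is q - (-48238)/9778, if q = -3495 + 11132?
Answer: 37361412/4889 ≈ 7641.9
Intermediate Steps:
q = 7637
q - (-48238)/9778 = 7637 - (-48238)/9778 = 7637 - 1*(-24119/4889) = 7637 + 24119/4889 = 37361412/4889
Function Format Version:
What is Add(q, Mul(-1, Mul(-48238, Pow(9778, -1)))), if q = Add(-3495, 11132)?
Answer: Rational(37361412, 4889) ≈ 7641.9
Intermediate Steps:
q = 7637
Add(q, Mul(-1, Mul(-48238, Pow(9778, -1)))) = Add(7637, Mul(-1, Mul(-48238, Pow(9778, -1)))) = Add(7637, Mul(-1, Mul(-48238, Rational(1, 9778)))) = Add(7637, Mul(-1, Rational(-24119, 4889))) = Add(7637, Rational(24119, 4889)) = Rational(37361412, 4889)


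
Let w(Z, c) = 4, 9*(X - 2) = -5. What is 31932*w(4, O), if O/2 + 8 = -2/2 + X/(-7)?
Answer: 127728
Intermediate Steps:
X = 13/9 (X = 2 + (⅑)*(-5) = 2 - 5/9 = 13/9 ≈ 1.4444)
O = -1160/63 (O = -16 + 2*(-2/2 + (13/9)/(-7)) = -16 + 2*(-2*½ + (13/9)*(-⅐)) = -16 + 2*(-1 - 13/63) = -16 + 2*(-76/63) = -16 - 152/63 = -1160/63 ≈ -18.413)
31932*w(4, O) = 31932*4 = 127728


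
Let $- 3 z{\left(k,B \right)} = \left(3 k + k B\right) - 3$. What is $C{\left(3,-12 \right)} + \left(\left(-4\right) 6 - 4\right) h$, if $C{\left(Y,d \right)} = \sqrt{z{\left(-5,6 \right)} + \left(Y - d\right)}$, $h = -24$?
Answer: $672 + \sqrt{31} \approx 677.57$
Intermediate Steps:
$z{\left(k,B \right)} = 1 - k - \frac{B k}{3}$ ($z{\left(k,B \right)} = - \frac{\left(3 k + k B\right) - 3}{3} = - \frac{\left(3 k + B k\right) - 3}{3} = - \frac{-3 + 3 k + B k}{3} = 1 - k - \frac{B k}{3}$)
$C{\left(Y,d \right)} = \sqrt{16 + Y - d}$ ($C{\left(Y,d \right)} = \sqrt{\left(1 - -5 - 2 \left(-5\right)\right) + \left(Y - d\right)} = \sqrt{\left(1 + 5 + 10\right) + \left(Y - d\right)} = \sqrt{16 + \left(Y - d\right)} = \sqrt{16 + Y - d}$)
$C{\left(3,-12 \right)} + \left(\left(-4\right) 6 - 4\right) h = \sqrt{16 + 3 - -12} + \left(\left(-4\right) 6 - 4\right) \left(-24\right) = \sqrt{16 + 3 + 12} + \left(-24 - 4\right) \left(-24\right) = \sqrt{31} - -672 = \sqrt{31} + 672 = 672 + \sqrt{31}$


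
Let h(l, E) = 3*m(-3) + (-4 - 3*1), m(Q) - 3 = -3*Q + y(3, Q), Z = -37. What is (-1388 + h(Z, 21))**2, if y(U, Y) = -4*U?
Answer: 1946025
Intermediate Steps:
m(Q) = -9 - 3*Q (m(Q) = 3 + (-3*Q - 4*3) = 3 + (-3*Q - 12) = 3 + (-12 - 3*Q) = -9 - 3*Q)
h(l, E) = -7 (h(l, E) = 3*(-9 - 3*(-3)) + (-4 - 3*1) = 3*(-9 + 9) + (-4 - 3) = 3*0 - 7 = 0 - 7 = -7)
(-1388 + h(Z, 21))**2 = (-1388 - 7)**2 = (-1395)**2 = 1946025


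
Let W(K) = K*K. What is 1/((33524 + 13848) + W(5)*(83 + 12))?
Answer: 1/49747 ≈ 2.0102e-5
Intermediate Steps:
W(K) = K**2
1/((33524 + 13848) + W(5)*(83 + 12)) = 1/((33524 + 13848) + 5**2*(83 + 12)) = 1/(47372 + 25*95) = 1/(47372 + 2375) = 1/49747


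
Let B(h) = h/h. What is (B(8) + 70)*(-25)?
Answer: -1775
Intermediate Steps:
B(h) = 1
(B(8) + 70)*(-25) = (1 + 70)*(-25) = 71*(-25) = -1775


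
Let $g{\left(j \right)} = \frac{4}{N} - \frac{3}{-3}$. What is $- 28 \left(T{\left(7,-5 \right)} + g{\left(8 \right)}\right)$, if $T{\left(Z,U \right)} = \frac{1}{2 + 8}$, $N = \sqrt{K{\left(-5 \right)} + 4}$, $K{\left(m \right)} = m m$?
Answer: $- \frac{154}{5} - \frac{112 \sqrt{29}}{29} \approx -51.598$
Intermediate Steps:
$K{\left(m \right)} = m^{2}$
$N = \sqrt{29}$ ($N = \sqrt{\left(-5\right)^{2} + 4} = \sqrt{25 + 4} = \sqrt{29} \approx 5.3852$)
$T{\left(Z,U \right)} = \frac{1}{10}$
$g{\left(j \right)} = 1 + \frac{4 \sqrt{29}}{29}$ ($g{\left(j \right)} = \frac{4}{\sqrt{29}} - \frac{3}{-3} = 4 \frac{\sqrt{29}}{29} - -1 = \frac{4 \sqrt{29}}{29} + 1 = 1 + \frac{4 \sqrt{29}}{29}$)
$- 28 \left(T{\left(7,-5 \right)} + g{\left(8 \right)}\right) = - 28 \left(\frac{1}{10} + \left(1 + \frac{4 \sqrt{29}}{29}\right)\right) = - 28 \left(\frac{11}{10} + \frac{4 \sqrt{29}}{29}\right) = - \frac{154}{5} - \frac{112 \sqrt{29}}{29}$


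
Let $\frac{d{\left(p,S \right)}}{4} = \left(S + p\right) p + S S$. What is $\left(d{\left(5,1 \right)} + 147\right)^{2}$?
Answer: $73441$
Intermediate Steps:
$d{\left(p,S \right)} = 4 S^{2} + 4 p \left(S + p\right)$ ($d{\left(p,S \right)} = 4 \left(\left(S + p\right) p + S S\right) = 4 \left(p \left(S + p\right) + S^{2}\right) = 4 \left(S^{2} + p \left(S + p\right)\right) = 4 S^{2} + 4 p \left(S + p\right)$)
$\left(d{\left(5,1 \right)} + 147\right)^{2} = \left(\left(4 \cdot 1^{2} + 4 \cdot 5^{2} + 4 \cdot 1 \cdot 5\right) + 147\right)^{2} = \left(\left(4 \cdot 1 + 4 \cdot 25 + 20\right) + 147\right)^{2} = \left(\left(4 + 100 + 20\right) + 147\right)^{2} = \left(124 + 147\right)^{2} = 271^{2} = 73441$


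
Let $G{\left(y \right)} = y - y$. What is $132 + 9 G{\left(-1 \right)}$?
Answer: $132$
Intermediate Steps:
$G{\left(y \right)} = 0$
$132 + 9 G{\left(-1 \right)} = 132 + 9 \cdot 0 = 132 + 0 = 132$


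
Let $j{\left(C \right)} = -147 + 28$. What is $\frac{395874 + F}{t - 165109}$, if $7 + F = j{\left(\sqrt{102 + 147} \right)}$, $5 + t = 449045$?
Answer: $\frac{395748}{283931} \approx 1.3938$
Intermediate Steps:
$t = 449040$ ($t = -5 + 449045 = 449040$)
$j{\left(C \right)} = -119$
$F = -126$ ($F = -7 - 119 = -126$)
$\frac{395874 + F}{t - 165109} = \frac{395874 - 126}{449040 - 165109} = \frac{395748}{283931}$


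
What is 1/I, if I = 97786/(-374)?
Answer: -187/48893 ≈ -0.0038247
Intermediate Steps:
I = -48893/187 (I = 97786*(-1/374) = -48893/187 ≈ -261.46)
1/I = 1/(-48893/187) = -187/48893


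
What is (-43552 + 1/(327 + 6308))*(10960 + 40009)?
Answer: -14728385475911/6635 ≈ -2.2198e+9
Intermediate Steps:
(-43552 + 1/(327 + 6308))*(10960 + 40009) = (-43552 + 1/6635)*50969 = -288967519/6635*50969 = -14728385475911/6635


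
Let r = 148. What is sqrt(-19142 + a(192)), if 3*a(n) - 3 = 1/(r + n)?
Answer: I*sqrt(4978573845)/510 ≈ 138.35*I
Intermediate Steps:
a(n) = 1 + 1/(3*(148 + n))
sqrt(-19142 + a(192)) = sqrt(-19142 + (445/3 + 192)/(148 + 192)) = sqrt(-19142 + (1021/3)/340) = sqrt(-19142 + (1/340)*(1021/3)) = sqrt(-19142 + 1021/1020) = sqrt(-19523819/1020) = I*sqrt(4978573845)/510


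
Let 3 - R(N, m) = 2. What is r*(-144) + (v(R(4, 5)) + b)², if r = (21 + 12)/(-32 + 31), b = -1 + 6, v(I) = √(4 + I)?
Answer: 4782 + 10*√5 ≈ 4804.4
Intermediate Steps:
R(N, m) = 1 (R(N, m) = 3 - 1*2 = 3 - 2 = 1)
b = 5
r = -33 (r = 33/(-1) = 33*(-1) = -33)
r*(-144) + (v(R(4, 5)) + b)² = -33*(-144) + (√(4 + 1) + 5)² = 4752 + (√5 + 5)² = 4752 + (5 + √5)²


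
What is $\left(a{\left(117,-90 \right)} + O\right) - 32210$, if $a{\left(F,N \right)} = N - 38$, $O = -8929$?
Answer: $-41267$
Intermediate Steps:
$a{\left(F,N \right)} = -38 + N$
$\left(a{\left(117,-90 \right)} + O\right) - 32210 = \left(\left(-38 - 90\right) - 8929\right) - 32210 = \left(-128 - 8929\right) - 32210 = -9057 - 32210 = -41267$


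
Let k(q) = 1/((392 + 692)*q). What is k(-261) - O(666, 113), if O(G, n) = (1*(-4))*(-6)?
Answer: -6790177/282924 ≈ -24.000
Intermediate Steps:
k(q) = 1/(1084*q)
O(G, n) = 24 (O(G, n) = -4*(-6) = 24)
k(-261) - O(666, 113) = (1/1084)/(-261) - 1*24 = (1/1084)*(-1/261) - 24 = -1/282924 - 24 = -6790177/282924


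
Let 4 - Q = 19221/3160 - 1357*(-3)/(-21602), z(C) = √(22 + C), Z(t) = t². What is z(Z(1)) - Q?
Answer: 64649201/34131160 + √23 ≈ 6.6900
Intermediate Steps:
Q = -64649201/34131160 (Q = 4 - (19221/3160 - 1357*(-3)/(-21602)) = 4 - (19221*(1/3160) + 4071*(-1/21602)) = 4 - (19221/3160 - 4071/21602) = 4 - 1*201173841/34131160 = 4 - 201173841/34131160 = -64649201/34131160 ≈ -1.8941)
z(Z(1)) - Q = √(22 + 1²) - 1*(-64649201/34131160) = √(22 + 1) + 64649201/34131160 = √23 + 64649201/34131160 = 64649201/34131160 + √23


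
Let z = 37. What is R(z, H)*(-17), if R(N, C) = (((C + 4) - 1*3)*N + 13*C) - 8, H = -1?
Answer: 357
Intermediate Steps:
R(N, C) = -8 + 13*C + N*(1 + C) (R(N, C) = (((4 + C) - 3)*N + 13*C) - 8 = ((1 + C)*N + 13*C) - 8 = (N*(1 + C) + 13*C) - 8 = (13*C + N*(1 + C)) - 8 = -8 + 13*C + N*(1 + C))
R(z, H)*(-17) = (-8 + 37 + 13*(-1) - 1*37)*(-17) = (-8 + 37 - 13 - 37)*(-17) = -21*(-17) = 357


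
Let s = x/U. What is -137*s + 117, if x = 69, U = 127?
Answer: 5406/127 ≈ 42.567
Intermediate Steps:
s = 69/127 ≈ 0.54331
-137*s + 117 = -137*69/127 + 117 = -9453/127 + 117 = 5406/127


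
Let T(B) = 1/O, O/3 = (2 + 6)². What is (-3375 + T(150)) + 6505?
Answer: 600961/192 ≈ 3130.0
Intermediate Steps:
O = 192 (O = 3*(2 + 6)² = 3*8² = 3*64 = 192)
T(B) = 1/192
(-3375 + T(150)) + 6505 = (-3375 + 1/192) + 6505 = -647999/192 + 6505 = 600961/192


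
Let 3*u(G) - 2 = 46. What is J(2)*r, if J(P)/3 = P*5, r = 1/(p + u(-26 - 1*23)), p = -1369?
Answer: -10/451 ≈ -0.022173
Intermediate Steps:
u(G) = 16 (u(G) = 2/3 + (1/3)*46 = 2/3 + 46/3 = 16)
r = -1/1353 (r = 1/(-1369 + 16) = 1/(-1353) = -1/1353 ≈ -0.00073910)
J(P) = 15*P (J(P) = 3*(P*5) = 3*(5*P) = 15*P)
J(2)*r = (15*2)*(-1/1353) = 30*(-1/1353) = -10/451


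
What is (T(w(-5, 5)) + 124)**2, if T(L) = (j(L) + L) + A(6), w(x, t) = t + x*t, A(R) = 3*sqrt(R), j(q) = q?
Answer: 7110 + 504*sqrt(6) ≈ 8344.5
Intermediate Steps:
w(x, t) = t + t*x
T(L) = 2*L + 3*sqrt(6) (T(L) = (L + L) + 3*sqrt(6) = 2*L + 3*sqrt(6))
(T(w(-5, 5)) + 124)**2 = ((2*(5*(1 - 5)) + 3*sqrt(6)) + 124)**2 = ((2*(5*(-4)) + 3*sqrt(6)) + 124)**2 = ((2*(-20) + 3*sqrt(6)) + 124)**2 = ((-40 + 3*sqrt(6)) + 124)**2 = (84 + 3*sqrt(6))**2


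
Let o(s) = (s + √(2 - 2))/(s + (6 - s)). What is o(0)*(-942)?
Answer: 0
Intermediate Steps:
o(s) = s/6 (o(s) = (s + √0)/6 = (s + 0)*(⅙) = s*(⅙) = s/6)
o(0)*(-942) = ((⅙)*0)*(-942) = 0*(-942) = 0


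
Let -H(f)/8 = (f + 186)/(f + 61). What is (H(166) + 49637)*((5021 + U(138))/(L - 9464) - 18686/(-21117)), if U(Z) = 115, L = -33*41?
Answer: 1055167154457650/51851927703 ≈ 20350.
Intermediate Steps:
H(f) = -8*(186 + f)/(61 + f) (H(f) = -8*(f + 186)/(f + 61) = -8*(186 + f)/(61 + f))
L = -1353
(H(166) + 49637)*((5021 + U(138))/(L - 9464) - 18686/(-21117)) = (8*(-186 - 1*166)/(61 + 166) + 49637)*((5021 + 115)/(-1353 - 9464) - 18686/(-21117)) = (8*(-186 - 166)/227 + 49637)*(5136/(-10817) - 18686*(-1/21117)) = (8*(1/227)*(-352) + 49637)*(5136*(-1/10817) + 18686/21117) = (-2816/227 + 49637)*(-5136/10817 + 18686/21117) = (11264783/227)*(93669550/228422589) = 1055167154457650/51851927703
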